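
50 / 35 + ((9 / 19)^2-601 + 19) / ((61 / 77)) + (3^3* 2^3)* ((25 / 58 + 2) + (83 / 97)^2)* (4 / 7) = -14406378591217 / 42060704567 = -342.51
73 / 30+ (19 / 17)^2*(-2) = -563 / 8670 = -0.06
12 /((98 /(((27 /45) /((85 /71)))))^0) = 12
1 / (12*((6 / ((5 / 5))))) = 1 / 72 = 0.01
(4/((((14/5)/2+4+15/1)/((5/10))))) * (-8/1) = -40/51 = -0.78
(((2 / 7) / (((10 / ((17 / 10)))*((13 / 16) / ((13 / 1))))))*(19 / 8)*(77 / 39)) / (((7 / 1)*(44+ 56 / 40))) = 3553 / 309855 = 0.01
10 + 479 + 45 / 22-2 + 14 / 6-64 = 28207 / 66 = 427.38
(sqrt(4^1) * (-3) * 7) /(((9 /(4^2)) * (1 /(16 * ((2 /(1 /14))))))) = -100352 /3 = -33450.67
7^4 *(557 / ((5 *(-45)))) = -1337357 / 225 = -5943.81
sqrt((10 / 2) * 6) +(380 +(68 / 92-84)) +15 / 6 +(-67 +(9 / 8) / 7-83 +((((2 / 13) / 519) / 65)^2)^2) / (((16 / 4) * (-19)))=sqrt(30) +57404047733593021867172486843 / 190577717646511411600020000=306.69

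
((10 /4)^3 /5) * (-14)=-175 /4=-43.75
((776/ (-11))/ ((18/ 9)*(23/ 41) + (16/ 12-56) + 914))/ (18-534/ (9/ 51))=0.00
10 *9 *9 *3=2430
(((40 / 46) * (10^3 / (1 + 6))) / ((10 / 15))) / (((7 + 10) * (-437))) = -30000 / 1196069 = -0.03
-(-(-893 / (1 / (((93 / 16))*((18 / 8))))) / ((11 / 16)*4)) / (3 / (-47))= 11709909 / 176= 66533.57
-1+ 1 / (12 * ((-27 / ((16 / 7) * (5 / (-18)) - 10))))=-0.97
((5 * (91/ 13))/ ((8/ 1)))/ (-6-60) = -35/ 528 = -0.07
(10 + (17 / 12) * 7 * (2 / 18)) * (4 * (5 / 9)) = 5995 / 243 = 24.67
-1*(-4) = 4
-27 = -27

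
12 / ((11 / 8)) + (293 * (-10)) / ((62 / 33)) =-528819 / 341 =-1550.79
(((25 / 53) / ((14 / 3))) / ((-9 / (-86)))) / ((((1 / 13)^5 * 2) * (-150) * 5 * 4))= -59.77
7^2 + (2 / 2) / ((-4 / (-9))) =205 / 4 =51.25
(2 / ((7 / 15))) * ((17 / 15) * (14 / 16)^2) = 119 / 32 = 3.72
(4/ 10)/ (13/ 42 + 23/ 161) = 84/ 95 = 0.88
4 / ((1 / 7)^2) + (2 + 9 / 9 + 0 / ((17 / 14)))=199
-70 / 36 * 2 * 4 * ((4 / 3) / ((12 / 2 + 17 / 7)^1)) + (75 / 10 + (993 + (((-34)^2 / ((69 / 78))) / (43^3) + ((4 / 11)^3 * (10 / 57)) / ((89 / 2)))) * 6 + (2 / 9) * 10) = 78223525078576324039 / 13112957006655066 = 5965.36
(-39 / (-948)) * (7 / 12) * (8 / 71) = 91 / 33654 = 0.00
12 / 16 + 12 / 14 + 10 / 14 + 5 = 205 / 28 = 7.32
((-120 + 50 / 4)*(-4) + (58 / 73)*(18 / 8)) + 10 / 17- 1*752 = -793307 / 2482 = -319.62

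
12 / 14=6 / 7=0.86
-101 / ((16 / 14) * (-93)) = 707 / 744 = 0.95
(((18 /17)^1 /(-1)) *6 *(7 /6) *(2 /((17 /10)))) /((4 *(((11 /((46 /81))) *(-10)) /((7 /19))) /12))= 9016 /181203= 0.05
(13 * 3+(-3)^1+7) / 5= 43 / 5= 8.60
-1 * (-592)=592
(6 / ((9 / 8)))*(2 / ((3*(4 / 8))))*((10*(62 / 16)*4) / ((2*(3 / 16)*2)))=39680 / 27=1469.63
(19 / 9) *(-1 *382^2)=-2772556 / 9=-308061.78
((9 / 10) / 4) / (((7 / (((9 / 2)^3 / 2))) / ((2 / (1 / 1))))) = 6561 / 2240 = 2.93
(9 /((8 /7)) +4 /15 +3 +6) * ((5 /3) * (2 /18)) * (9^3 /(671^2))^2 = 0.00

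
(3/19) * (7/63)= 1/57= 0.02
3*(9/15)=9/5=1.80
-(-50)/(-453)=-50/453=-0.11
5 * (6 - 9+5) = 10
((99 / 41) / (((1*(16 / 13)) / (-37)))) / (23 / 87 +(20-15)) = -4142853 / 300448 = -13.79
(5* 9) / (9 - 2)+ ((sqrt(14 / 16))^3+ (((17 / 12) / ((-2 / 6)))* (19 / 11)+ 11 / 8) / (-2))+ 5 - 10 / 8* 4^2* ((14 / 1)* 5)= -1707045 / 1232+ 7* sqrt(14) / 32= -1384.77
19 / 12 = 1.58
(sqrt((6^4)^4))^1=1679616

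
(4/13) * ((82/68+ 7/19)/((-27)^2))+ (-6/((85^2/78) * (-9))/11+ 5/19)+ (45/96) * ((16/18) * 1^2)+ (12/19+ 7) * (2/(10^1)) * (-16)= -23.74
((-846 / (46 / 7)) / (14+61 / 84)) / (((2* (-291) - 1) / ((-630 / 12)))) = -13058010 / 16586933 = -0.79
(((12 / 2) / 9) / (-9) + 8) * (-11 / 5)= -2354 / 135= -17.44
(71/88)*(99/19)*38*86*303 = 8325531/2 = 4162765.50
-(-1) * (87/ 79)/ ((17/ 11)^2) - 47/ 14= -925679/ 319634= -2.90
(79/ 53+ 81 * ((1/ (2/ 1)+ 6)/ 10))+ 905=1016689/ 1060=959.14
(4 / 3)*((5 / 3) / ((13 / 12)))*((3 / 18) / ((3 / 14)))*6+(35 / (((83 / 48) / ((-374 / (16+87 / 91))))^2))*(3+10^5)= 1092887366934884856160 / 1918995245037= 569510200.59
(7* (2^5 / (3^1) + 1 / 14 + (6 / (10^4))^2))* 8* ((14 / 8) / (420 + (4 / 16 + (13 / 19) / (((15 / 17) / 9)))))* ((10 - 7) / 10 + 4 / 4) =9747237826781 / 3044006250000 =3.20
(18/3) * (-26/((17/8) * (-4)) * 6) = 110.12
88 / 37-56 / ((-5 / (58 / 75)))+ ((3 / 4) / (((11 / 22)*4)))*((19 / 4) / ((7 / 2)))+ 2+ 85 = 153144587 / 1554000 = 98.55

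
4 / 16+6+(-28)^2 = 3161 / 4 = 790.25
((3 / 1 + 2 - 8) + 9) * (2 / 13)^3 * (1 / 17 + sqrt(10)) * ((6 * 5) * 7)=10080 / 37349 + 10080 * sqrt(10) / 2197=14.78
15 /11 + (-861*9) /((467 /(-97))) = 8275188 /5137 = 1610.90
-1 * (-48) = 48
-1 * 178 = -178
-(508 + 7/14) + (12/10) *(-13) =-5241/10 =-524.10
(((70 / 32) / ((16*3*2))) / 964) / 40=7 / 11845632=0.00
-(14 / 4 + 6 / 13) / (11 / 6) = -2.16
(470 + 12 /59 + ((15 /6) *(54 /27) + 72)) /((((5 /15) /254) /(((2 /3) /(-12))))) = -4100195 /177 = -23164.94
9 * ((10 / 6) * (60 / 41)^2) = 54000 / 1681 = 32.12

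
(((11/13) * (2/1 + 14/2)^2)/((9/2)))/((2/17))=129.46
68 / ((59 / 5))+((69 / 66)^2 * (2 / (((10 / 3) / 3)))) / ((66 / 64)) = 7.67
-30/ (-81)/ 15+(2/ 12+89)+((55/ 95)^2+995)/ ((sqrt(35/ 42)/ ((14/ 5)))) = 14449/ 162+5030424 * sqrt(30)/ 9025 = 3142.13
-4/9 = -0.44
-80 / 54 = -40 / 27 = -1.48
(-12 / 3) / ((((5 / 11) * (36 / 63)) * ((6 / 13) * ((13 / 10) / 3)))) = -77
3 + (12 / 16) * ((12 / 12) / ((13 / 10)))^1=93 / 26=3.58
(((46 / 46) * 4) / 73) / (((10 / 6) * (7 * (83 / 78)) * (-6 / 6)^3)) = -936 / 212065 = -0.00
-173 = -173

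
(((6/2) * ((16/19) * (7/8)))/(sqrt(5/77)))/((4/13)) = 273 * sqrt(385)/190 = 28.19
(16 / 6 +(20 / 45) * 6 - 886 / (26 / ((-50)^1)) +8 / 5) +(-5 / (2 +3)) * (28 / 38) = 6335708 / 3705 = 1710.04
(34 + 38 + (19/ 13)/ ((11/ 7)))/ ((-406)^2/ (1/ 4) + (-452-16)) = 10429/ 94219268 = 0.00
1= 1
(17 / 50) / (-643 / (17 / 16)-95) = -289 / 595150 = -0.00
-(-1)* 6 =6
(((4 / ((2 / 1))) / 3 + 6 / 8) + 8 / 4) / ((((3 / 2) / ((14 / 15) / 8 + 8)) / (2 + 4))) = 19967 / 180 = 110.93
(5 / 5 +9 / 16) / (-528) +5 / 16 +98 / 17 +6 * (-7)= -5159513 / 143616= -35.93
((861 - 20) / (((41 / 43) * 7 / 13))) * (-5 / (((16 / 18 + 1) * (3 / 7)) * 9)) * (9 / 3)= -2350595 / 697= -3372.45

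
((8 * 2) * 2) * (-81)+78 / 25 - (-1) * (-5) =-64847 / 25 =-2593.88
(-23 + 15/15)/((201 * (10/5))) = -11/201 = -0.05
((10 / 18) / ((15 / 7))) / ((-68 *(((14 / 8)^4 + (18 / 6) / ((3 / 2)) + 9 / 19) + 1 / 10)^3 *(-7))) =3596091392000 / 11274298136108170677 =0.00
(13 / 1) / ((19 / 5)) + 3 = 122 / 19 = 6.42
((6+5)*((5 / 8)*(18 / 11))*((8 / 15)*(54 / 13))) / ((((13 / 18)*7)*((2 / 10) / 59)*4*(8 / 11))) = 2365605 / 4732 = 499.92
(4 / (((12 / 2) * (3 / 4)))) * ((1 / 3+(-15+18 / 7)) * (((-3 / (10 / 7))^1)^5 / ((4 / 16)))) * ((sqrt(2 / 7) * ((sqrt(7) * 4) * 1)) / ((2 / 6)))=65864232 * sqrt(2) / 3125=29806.75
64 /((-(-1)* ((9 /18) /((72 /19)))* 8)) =1152 /19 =60.63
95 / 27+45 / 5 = 338 / 27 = 12.52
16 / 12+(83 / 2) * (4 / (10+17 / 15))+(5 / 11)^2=16.45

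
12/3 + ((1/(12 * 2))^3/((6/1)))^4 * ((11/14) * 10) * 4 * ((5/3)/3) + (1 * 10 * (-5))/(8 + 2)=-745453331864786829037/745453331864786829312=-1.00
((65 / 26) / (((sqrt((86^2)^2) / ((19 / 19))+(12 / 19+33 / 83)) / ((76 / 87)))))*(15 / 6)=149815 / 202973001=0.00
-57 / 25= -2.28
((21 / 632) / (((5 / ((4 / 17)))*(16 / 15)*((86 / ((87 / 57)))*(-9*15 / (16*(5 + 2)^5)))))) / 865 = -0.00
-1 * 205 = -205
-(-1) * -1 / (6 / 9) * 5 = -15 / 2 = -7.50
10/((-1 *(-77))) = 0.13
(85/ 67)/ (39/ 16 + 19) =1360/ 22981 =0.06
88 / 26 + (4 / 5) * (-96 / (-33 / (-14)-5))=78028 / 2405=32.44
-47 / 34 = -1.38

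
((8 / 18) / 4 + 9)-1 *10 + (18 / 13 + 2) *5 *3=5836 / 117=49.88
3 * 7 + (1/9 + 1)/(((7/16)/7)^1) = 349/9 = 38.78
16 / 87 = 0.18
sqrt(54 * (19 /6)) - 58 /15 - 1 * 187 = -2863 /15 +3 * sqrt(19) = -177.79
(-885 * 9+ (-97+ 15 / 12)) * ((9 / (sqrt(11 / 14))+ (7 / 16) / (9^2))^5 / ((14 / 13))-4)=-217234150424884039902637 * sqrt(154) / 3337686477176832-7489064872051903826371775 / 3539161369980960768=-809802736.92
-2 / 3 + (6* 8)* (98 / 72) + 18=248 / 3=82.67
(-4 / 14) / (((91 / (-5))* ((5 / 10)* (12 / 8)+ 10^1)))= 40 / 27391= 0.00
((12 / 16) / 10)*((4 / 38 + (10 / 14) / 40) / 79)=393 / 3362240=0.00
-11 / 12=-0.92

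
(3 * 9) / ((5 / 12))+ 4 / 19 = 6176 / 95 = 65.01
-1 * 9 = -9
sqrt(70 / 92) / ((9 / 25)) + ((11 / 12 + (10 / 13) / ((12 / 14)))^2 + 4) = 25 * sqrt(1610) / 414 + 177433 / 24336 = 9.71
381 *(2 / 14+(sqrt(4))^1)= 5715 / 7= 816.43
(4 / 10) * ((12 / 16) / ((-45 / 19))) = -19 / 150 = -0.13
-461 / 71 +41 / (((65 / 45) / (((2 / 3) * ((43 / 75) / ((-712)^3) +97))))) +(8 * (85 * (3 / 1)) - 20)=16028937678345227 / 4164392876800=3849.05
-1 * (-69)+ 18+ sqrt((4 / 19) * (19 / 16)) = 175 / 2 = 87.50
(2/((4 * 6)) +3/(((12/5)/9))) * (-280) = -9520/3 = -3173.33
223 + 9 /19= 4246 /19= 223.47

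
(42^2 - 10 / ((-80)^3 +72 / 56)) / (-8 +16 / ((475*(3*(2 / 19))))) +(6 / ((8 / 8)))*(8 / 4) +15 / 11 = -2451944463633 / 11669474696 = -210.12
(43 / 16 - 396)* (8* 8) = -25172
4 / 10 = 2 / 5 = 0.40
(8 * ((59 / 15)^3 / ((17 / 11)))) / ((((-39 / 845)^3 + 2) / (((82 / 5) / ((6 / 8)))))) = 13023946624832 / 3781400355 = 3444.21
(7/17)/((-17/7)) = -49/289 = -0.17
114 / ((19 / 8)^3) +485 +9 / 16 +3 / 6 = 2856649 / 5776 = 494.57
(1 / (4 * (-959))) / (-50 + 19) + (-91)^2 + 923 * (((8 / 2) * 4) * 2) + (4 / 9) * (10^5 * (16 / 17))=1449110495069 / 18194148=79647.07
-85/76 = -1.12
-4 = -4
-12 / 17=-0.71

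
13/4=3.25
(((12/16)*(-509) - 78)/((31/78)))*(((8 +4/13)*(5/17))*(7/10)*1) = -1042713/527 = -1978.58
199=199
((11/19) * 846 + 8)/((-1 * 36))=-4729/342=-13.83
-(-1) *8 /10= 4 /5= 0.80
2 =2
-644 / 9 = -71.56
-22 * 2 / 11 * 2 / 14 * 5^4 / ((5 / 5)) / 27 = -2500 / 189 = -13.23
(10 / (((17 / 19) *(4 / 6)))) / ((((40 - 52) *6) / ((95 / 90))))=-1805 / 7344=-0.25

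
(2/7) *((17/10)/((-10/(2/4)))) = -17/700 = -0.02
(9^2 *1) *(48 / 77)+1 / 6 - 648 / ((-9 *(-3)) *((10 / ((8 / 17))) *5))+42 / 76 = 95107181 / 1865325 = 50.99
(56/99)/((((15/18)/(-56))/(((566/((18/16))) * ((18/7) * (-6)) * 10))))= 32456704/11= 2950609.45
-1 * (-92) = 92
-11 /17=-0.65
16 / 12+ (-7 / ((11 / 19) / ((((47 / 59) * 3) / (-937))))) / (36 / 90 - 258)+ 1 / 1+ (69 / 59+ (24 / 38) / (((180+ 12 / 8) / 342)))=17327941229 / 3692462136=4.69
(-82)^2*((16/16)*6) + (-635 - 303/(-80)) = 3177023/80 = 39712.79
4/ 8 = 1/ 2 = 0.50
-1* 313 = -313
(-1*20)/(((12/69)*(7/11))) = -1265/7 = -180.71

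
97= 97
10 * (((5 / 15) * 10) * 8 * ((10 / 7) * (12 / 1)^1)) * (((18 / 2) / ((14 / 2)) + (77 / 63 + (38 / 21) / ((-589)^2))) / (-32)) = -2884928000 / 8052219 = -358.28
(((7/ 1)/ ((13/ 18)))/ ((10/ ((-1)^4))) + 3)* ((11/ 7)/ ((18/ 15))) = 473/ 91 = 5.20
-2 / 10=-0.20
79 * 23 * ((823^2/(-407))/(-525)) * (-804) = -4630809.69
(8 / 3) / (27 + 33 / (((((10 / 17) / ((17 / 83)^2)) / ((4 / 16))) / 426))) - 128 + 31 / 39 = -189761467937 / 1491887943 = -127.20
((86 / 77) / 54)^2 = 1849 / 4322241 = 0.00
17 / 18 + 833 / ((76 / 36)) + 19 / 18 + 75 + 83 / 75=673577 / 1425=472.69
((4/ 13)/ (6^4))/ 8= 1/ 33696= 0.00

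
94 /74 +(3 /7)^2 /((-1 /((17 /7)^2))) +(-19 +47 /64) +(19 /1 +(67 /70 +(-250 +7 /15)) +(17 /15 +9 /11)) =-245.70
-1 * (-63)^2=-3969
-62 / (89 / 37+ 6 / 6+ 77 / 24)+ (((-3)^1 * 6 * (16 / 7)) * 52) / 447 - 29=-37768865 / 875077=-43.16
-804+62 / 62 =-803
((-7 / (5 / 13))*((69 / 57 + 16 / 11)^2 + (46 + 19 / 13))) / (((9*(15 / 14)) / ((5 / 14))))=-72296966 / 1965645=-36.78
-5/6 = -0.83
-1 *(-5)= 5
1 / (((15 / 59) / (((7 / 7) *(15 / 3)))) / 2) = 118 / 3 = 39.33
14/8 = 7/4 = 1.75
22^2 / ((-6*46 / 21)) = -847 / 23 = -36.83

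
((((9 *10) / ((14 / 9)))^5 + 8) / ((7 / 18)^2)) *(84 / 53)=42364430994914928 / 6235397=6794183432.89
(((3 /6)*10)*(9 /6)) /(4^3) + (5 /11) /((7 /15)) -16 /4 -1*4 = -68093 /9856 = -6.91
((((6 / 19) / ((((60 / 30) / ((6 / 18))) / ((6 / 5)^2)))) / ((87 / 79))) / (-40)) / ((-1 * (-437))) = -0.00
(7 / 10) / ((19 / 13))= 91 / 190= 0.48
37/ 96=0.39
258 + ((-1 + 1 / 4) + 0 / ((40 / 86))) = 1029 / 4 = 257.25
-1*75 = -75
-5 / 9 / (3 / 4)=-20 / 27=-0.74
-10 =-10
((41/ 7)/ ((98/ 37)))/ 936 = 1517/ 642096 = 0.00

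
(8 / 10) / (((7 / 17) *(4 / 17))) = 289 / 35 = 8.26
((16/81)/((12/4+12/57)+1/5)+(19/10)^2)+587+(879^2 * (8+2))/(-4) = -1266936863029/656100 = -1931011.83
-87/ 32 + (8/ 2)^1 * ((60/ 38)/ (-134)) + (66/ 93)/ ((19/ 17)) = -2690945/ 1262816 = -2.13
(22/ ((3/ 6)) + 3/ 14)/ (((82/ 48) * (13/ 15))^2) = 40111200/ 1988623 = 20.17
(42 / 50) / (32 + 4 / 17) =357 / 13700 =0.03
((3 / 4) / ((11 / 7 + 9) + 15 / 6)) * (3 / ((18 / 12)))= 7 / 61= 0.11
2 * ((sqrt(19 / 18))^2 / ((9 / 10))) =190 / 81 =2.35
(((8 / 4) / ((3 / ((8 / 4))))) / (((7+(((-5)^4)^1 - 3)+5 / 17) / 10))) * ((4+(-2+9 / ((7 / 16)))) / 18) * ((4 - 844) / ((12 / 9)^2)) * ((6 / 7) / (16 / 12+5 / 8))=-3223200 / 586607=-5.49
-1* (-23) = 23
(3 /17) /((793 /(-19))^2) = 1083 /10690433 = 0.00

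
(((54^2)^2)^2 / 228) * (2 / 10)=6025163444928 / 95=63422773104.51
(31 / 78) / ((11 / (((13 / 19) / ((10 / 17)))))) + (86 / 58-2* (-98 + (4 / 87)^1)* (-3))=-213177257 / 363660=-586.20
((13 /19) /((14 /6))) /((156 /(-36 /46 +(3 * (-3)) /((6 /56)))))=-975 /6118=-0.16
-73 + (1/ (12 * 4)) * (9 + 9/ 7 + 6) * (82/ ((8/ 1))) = -15573/ 224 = -69.52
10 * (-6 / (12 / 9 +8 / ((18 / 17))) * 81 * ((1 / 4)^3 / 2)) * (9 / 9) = -2187 / 512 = -4.27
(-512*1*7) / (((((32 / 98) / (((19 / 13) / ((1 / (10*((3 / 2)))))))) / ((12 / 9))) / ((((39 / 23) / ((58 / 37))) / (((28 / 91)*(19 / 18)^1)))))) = -712726560 / 667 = -1068555.56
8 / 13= 0.62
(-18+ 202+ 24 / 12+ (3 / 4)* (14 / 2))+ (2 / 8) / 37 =14153 / 74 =191.26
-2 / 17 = -0.12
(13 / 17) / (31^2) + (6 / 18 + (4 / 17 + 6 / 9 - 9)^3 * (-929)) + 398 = 62941888209847 / 127477611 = 493748.57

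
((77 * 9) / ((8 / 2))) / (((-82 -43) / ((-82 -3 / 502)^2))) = -1174442269077 / 126002000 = -9320.82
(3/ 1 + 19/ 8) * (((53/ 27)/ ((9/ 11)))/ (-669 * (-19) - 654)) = 25069/ 23438808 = 0.00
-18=-18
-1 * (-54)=54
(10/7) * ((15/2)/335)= 15/469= 0.03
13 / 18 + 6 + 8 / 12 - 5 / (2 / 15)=-271 / 9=-30.11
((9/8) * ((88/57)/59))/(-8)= -33/8968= -0.00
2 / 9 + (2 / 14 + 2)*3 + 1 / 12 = 1697 / 252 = 6.73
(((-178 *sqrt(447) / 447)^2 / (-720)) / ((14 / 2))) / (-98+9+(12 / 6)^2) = 7921 / 47873700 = 0.00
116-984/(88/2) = 1030/11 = 93.64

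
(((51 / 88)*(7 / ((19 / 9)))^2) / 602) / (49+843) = 28917 / 2436986816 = 0.00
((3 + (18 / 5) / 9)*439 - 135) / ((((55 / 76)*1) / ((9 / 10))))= 2321496 / 1375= 1688.36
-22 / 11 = -2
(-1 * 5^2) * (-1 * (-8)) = -200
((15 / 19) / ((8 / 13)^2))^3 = 16290480375 / 1798045696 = 9.06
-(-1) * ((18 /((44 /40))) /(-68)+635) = 118700 /187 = 634.76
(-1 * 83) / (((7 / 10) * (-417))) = 830 / 2919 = 0.28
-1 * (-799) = 799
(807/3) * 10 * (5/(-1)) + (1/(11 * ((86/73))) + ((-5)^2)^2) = -12132377/946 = -12824.92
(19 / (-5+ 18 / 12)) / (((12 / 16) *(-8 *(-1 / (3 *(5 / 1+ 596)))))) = -11419 / 7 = -1631.29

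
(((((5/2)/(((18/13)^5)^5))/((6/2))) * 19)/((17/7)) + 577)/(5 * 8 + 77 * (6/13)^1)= 7.64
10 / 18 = 5 / 9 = 0.56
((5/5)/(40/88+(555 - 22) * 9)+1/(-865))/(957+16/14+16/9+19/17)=-46328247/46983981816160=-0.00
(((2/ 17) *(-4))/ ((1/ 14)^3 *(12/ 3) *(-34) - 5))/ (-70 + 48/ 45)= -5145/ 3805637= -0.00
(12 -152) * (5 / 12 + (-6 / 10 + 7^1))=-2863 / 3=-954.33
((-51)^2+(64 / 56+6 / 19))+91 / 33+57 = 11684467 / 4389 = 2662.22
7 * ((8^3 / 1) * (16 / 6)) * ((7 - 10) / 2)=-14336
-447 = -447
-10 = -10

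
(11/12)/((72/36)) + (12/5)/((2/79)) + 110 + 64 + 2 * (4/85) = 549479/2040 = 269.35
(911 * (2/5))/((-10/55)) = -10021/5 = -2004.20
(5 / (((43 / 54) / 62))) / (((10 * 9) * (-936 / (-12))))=31 / 559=0.06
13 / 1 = 13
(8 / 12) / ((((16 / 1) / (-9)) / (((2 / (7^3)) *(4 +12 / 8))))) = -33 / 2744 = -0.01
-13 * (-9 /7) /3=5.57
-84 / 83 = -1.01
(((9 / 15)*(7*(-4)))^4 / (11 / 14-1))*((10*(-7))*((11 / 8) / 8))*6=3354408288 / 125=26835266.30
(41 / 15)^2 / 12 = 1681 / 2700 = 0.62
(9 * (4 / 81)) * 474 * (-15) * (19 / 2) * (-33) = 990660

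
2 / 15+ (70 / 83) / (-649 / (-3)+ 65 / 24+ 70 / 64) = 515554 / 3758655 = 0.14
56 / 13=4.31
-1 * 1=-1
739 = 739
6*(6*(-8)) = -288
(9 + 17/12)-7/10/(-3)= 10.65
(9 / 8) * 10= 45 / 4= 11.25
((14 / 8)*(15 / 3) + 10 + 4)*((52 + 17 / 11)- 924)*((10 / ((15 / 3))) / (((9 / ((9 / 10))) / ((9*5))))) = -7841925 / 44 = -178225.57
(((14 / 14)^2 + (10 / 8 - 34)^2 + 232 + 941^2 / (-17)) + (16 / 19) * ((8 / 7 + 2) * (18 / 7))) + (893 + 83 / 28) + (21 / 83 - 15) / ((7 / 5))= -1048586475019 / 21018256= -49889.32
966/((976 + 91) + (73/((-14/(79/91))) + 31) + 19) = 1230684/1417291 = 0.87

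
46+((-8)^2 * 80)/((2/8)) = 20526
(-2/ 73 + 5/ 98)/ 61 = 169/ 436394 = 0.00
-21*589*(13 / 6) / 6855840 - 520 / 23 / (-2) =154948001 / 13711680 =11.30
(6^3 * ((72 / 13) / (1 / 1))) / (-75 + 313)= 5.03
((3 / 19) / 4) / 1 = 3 / 76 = 0.04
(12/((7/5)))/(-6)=-10/7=-1.43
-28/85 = -0.33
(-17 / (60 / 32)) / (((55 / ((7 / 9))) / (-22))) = 1904 / 675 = 2.82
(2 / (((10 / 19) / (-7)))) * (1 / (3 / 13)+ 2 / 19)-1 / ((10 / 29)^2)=-37943 / 300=-126.48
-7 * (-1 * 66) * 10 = 4620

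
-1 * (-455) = 455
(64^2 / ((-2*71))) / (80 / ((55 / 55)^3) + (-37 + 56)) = -2048 / 7029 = -0.29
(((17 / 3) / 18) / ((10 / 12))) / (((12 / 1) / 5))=0.16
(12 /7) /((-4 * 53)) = -3 /371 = -0.01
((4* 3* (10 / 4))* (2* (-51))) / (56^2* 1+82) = -1530 / 1609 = -0.95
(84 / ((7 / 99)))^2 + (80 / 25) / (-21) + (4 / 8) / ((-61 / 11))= 18079313533 / 12810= 1411343.76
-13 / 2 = -6.50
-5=-5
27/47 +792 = 37251/47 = 792.57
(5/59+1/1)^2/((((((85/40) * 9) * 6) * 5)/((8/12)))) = 32768/23966685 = 0.00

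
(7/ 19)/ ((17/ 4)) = 28/ 323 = 0.09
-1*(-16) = 16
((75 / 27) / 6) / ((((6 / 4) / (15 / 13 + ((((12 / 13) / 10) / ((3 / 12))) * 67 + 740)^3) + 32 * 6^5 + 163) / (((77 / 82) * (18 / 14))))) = 6755252076088285 / 3009293830608463958646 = 0.00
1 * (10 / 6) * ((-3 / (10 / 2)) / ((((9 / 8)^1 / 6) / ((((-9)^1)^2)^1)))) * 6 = -2592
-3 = -3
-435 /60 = -29 /4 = -7.25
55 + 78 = 133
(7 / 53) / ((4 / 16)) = 28 / 53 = 0.53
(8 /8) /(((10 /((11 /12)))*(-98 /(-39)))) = 0.04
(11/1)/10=11/10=1.10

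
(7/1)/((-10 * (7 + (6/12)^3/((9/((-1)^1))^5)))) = -1653372/16533715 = -0.10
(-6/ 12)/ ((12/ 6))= -1/ 4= -0.25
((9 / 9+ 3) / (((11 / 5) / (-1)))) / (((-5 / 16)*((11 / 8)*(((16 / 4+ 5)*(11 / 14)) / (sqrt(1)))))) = 7168 / 11979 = 0.60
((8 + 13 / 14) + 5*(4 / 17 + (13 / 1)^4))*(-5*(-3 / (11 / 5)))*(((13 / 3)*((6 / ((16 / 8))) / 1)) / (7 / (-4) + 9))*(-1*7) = -12222107.74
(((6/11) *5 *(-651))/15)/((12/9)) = -1953/22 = -88.77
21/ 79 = 0.27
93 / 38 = 2.45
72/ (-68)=-18/ 17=-1.06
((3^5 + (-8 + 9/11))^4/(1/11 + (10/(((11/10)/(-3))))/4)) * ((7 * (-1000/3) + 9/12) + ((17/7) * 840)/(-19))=3148516590245234858/2807079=1121634478490.00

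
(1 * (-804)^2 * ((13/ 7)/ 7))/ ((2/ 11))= 46218744/ 49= 943239.67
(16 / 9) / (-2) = -8 / 9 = -0.89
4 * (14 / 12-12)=-130 / 3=-43.33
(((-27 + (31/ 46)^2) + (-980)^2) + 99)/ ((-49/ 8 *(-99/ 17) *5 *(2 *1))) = 34550115121/ 12830895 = 2692.73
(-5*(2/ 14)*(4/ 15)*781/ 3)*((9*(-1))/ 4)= 781/ 7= 111.57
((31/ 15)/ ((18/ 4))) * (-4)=-248/ 135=-1.84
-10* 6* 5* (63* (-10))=189000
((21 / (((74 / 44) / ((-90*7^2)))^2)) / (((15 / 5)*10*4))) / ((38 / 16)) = 13178032560 / 26011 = 506633.06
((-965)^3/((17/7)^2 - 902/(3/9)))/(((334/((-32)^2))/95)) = 428352772288000/4418987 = 96934607.93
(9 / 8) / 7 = 9 / 56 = 0.16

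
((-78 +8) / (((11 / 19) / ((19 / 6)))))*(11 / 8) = -12635 / 24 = -526.46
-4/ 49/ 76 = -0.00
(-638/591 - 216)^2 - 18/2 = 16456206907/349281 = 47114.52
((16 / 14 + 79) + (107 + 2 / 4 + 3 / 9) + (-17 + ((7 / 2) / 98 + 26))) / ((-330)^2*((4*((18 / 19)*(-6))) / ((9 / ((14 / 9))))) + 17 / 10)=-1572155 / 3415090434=-0.00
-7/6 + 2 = 5/6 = 0.83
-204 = -204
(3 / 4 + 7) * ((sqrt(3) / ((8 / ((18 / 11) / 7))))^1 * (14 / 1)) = 279 * sqrt(3) / 88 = 5.49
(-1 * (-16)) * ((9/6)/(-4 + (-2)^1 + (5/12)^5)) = -5971968/1489867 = -4.01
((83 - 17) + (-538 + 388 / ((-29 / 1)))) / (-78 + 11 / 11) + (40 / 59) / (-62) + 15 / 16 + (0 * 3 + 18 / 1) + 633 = 43013047171 / 65346512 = 658.23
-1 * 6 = -6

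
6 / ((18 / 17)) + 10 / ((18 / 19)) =146 / 9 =16.22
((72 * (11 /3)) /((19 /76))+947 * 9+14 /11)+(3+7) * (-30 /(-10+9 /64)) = 66707873 /6941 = 9610.70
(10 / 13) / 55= 2 / 143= 0.01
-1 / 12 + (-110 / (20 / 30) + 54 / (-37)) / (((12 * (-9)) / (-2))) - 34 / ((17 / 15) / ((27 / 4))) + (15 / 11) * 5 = -2913517 / 14652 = -198.85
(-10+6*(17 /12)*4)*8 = 192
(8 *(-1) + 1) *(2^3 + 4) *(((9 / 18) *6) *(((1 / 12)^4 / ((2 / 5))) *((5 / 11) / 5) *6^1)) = -35 / 2112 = -0.02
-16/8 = -2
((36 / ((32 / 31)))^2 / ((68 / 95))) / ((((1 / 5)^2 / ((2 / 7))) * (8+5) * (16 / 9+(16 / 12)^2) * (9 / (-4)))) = -184872375 / 1584128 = -116.70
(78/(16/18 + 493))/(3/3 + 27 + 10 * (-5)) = -351/48895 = -0.01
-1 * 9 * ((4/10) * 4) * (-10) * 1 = 144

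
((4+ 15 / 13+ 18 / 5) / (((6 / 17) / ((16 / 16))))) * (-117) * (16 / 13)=-232152 / 65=-3571.57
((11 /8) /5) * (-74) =-407 /20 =-20.35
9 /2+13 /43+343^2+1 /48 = 242837491 /2064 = 117653.82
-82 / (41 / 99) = -198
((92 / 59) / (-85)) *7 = -644 / 5015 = -0.13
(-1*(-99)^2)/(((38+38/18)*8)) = -88209/2888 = -30.54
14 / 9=1.56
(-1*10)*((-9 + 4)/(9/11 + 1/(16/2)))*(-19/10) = -8360/83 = -100.72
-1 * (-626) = 626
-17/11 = -1.55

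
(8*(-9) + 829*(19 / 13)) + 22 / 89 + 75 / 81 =35637092 / 31239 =1140.79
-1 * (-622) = 622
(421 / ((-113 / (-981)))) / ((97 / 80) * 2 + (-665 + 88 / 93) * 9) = -512121240 / 837085129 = -0.61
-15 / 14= -1.07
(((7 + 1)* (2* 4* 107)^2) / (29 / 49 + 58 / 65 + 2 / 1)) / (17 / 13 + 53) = 121355736320 / 3917241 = 30979.90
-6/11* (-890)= 5340/11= 485.45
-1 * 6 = -6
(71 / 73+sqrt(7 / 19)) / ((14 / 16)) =8 *sqrt(133) / 133+568 / 511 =1.81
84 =84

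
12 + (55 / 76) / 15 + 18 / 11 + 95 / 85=631109 / 42636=14.80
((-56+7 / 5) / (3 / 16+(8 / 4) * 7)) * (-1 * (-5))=-4368 / 227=-19.24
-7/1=-7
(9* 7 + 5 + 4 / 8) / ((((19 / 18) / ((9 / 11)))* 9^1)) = 1233 / 209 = 5.90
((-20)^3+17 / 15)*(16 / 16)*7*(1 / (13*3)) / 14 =-119983 / 1170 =-102.55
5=5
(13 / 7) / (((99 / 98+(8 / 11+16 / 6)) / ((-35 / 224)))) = -15015 / 227888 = -0.07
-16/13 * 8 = -128/13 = -9.85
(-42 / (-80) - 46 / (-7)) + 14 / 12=6941 / 840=8.26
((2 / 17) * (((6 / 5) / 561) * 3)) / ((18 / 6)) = 4 / 15895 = 0.00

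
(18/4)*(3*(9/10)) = 243/20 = 12.15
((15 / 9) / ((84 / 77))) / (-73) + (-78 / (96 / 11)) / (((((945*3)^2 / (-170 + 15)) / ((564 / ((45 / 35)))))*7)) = -7130101 / 704060910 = -0.01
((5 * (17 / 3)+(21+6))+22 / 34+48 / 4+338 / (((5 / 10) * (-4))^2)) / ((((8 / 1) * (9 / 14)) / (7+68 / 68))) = 108871 / 459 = 237.19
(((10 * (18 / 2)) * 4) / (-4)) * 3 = -270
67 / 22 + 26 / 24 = 545 / 132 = 4.13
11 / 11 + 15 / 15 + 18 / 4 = 13 / 2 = 6.50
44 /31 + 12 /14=494 /217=2.28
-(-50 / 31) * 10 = 500 / 31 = 16.13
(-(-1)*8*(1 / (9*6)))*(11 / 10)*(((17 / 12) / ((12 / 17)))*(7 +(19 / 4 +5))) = 212993 / 38880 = 5.48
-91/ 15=-6.07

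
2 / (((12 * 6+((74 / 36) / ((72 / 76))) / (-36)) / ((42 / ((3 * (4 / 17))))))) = 1388016 / 839105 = 1.65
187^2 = 34969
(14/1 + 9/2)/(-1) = -37/2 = -18.50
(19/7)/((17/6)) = 0.96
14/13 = 1.08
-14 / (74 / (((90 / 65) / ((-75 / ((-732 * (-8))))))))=245952 / 12025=20.45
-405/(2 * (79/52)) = -133.29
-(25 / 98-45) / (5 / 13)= 11401 / 98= 116.34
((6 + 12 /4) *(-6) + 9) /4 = -45 /4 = -11.25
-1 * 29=-29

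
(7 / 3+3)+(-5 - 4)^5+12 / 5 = -885619 / 15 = -59041.27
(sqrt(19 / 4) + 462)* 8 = 4* sqrt(19) + 3696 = 3713.44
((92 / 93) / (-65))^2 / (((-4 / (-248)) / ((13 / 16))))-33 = -2991217 / 90675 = -32.99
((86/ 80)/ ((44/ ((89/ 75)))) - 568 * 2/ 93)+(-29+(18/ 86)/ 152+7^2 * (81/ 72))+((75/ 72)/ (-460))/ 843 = 13.94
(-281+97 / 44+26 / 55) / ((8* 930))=-61231 / 1636800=-0.04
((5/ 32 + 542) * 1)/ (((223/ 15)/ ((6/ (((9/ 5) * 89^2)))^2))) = 722875/ 111932157944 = 0.00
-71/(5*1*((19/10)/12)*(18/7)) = -34.88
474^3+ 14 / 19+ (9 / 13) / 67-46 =1762408571887 / 16549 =106496378.75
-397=-397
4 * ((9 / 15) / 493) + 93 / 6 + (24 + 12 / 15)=198703 / 4930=40.30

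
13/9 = 1.44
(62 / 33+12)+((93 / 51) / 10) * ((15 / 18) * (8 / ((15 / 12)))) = 13886 / 935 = 14.85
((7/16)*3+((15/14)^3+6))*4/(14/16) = 93762/2401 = 39.05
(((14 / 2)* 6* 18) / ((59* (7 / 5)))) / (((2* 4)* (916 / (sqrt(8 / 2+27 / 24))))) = 135* sqrt(82) / 432352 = 0.00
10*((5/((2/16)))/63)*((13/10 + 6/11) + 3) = 21320/693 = 30.76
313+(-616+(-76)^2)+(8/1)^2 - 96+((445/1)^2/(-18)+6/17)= -5560.04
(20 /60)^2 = 1 /9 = 0.11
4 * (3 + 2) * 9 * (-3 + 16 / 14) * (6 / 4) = -3510 / 7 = -501.43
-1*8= -8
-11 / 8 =-1.38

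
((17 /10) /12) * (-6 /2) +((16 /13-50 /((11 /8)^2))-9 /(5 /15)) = -3312141 /62920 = -52.64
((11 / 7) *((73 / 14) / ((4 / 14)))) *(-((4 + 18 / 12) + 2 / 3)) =-29711 / 168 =-176.85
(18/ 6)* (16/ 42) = 8/ 7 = 1.14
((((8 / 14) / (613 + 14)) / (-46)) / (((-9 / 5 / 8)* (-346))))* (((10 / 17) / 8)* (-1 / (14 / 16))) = 400 / 18703763001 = 0.00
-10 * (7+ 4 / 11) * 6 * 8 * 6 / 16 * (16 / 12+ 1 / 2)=-2430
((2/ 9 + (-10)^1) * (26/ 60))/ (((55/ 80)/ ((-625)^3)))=1504629629.63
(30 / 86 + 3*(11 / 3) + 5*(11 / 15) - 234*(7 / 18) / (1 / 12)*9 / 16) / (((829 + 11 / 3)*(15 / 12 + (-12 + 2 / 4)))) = 309205 / 4403974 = 0.07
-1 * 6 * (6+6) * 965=-69480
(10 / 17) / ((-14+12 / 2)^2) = 5 / 544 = 0.01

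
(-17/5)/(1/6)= -102/5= -20.40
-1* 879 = -879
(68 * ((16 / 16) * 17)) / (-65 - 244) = -1156 / 309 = -3.74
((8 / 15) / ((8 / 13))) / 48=0.02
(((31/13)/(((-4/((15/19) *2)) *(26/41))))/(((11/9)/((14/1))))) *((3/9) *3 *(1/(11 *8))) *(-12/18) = 0.13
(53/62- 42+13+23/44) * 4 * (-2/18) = 12559/1023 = 12.28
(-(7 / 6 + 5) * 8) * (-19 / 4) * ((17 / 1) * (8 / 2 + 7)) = 131461 / 3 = 43820.33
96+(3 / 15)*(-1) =479 / 5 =95.80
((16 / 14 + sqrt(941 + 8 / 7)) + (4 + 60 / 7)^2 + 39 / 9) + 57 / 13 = sqrt(46165) / 7 + 320860 / 1911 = 198.60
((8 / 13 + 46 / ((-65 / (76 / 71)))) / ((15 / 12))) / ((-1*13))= 2624 / 299975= 0.01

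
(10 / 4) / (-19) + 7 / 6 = 59 / 57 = 1.04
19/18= 1.06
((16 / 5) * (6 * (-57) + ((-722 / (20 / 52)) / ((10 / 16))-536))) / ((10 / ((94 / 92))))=-18243144 / 14375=-1269.09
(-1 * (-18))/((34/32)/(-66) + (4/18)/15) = -855360/61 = -14022.30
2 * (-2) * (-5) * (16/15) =64/3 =21.33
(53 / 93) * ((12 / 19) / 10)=106 / 2945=0.04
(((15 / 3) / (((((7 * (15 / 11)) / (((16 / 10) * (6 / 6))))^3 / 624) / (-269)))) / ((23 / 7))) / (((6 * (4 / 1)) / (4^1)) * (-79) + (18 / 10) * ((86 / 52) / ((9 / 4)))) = 123921594368 / 48692739375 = 2.54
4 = 4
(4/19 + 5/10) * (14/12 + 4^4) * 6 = 41661/38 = 1096.34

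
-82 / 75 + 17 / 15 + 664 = 16601 / 25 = 664.04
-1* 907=-907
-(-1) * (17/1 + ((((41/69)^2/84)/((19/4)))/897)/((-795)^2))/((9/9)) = 18308244300031456/1076955547060575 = 17.00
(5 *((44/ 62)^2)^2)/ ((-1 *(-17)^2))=-1171280/ 266897569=-0.00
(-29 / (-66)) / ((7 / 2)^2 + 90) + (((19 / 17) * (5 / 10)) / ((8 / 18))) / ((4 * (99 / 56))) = 167135 / 917796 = 0.18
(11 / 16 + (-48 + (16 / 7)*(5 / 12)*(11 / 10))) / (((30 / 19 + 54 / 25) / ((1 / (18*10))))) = -0.07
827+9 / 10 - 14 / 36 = 37238 / 45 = 827.51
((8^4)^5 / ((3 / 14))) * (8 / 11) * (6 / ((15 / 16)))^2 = 132226261520350065983488 / 825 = 160274256388303110283.02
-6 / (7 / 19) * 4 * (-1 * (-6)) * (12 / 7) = -32832 / 49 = -670.04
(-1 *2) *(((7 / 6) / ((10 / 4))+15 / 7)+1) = -758 / 105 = -7.22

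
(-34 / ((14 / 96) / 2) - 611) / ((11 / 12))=-90492 / 77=-1175.22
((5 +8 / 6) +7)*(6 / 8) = 10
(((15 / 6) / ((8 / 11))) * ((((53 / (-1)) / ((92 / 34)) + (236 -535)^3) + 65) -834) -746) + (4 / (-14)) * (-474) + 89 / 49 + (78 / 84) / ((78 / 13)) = -9941847776153 / 108192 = -91890784.68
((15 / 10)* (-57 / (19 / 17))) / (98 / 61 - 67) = 9333 / 7978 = 1.17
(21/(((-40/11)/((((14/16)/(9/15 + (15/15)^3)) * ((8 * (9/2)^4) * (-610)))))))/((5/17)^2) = 187028476173/2560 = 73057998.51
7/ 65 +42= 2737/ 65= 42.11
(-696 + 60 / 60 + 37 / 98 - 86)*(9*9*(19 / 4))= -117735039 / 392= -300344.49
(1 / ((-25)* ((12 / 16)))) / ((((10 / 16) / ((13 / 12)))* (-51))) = 104 / 57375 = 0.00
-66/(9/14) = -308/3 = -102.67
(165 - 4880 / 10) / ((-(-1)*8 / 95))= -30685 / 8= -3835.62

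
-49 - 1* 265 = -314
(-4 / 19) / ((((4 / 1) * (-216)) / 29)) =29 / 4104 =0.01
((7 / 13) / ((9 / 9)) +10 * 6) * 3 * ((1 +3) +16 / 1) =47220 / 13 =3632.31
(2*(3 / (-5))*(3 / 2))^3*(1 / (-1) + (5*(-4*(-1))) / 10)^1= -729 / 125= -5.83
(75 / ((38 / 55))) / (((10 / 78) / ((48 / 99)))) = 7800 / 19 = 410.53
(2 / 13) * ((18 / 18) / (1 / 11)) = 22 / 13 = 1.69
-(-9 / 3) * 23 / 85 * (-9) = -621 / 85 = -7.31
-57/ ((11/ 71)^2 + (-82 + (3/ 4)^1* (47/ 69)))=26435004/ 37781245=0.70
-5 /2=-2.50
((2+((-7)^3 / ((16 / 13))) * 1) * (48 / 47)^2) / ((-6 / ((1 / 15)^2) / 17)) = 602072 / 165675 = 3.63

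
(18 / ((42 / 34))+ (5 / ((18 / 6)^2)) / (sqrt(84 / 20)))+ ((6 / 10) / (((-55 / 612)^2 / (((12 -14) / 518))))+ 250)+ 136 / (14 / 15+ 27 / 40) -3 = 5* sqrt(105) / 189+ 261476660399 / 756053375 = 346.12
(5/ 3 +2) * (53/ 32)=583/ 96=6.07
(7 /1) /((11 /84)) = 588 /11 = 53.45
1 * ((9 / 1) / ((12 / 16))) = 12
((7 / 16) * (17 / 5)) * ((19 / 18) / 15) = 2261 / 21600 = 0.10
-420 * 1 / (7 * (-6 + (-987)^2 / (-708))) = 4720 / 108713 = 0.04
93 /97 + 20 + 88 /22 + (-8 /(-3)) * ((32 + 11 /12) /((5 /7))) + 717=864.85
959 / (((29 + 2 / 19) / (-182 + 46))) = -354008 / 79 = -4481.11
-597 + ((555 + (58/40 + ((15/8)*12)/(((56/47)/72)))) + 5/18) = 1662407/1260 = 1319.37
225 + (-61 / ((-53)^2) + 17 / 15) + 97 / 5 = 10344632 / 42135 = 245.51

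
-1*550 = -550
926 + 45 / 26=24121 / 26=927.73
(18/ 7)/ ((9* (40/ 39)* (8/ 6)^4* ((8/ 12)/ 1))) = 9477/ 71680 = 0.13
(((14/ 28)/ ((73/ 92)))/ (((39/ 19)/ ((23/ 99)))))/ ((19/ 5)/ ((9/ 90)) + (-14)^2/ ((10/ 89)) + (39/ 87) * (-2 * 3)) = 76705/ 1914063723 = 0.00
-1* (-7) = 7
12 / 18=2 / 3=0.67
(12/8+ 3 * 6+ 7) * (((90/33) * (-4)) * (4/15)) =-848/11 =-77.09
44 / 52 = 11 / 13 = 0.85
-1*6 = -6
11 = 11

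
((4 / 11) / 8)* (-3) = -3 / 22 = -0.14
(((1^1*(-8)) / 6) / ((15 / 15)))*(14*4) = -224 / 3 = -74.67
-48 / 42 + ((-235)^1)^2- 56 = 386175 / 7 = 55167.86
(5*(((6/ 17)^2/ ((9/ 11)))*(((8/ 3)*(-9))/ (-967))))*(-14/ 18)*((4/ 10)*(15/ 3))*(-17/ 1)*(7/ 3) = 172480/ 147951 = 1.17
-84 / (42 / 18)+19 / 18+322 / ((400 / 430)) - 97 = 38557 / 180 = 214.21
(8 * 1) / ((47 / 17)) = 136 / 47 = 2.89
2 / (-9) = -2 / 9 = -0.22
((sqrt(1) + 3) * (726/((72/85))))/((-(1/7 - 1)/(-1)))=-71995/18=-3999.72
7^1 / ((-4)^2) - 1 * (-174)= 174.44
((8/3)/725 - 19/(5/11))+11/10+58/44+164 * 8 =30447478/23925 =1272.62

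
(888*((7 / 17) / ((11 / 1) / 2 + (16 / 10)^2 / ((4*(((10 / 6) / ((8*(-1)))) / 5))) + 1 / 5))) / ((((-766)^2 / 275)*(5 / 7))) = -1424500 / 57355399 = -0.02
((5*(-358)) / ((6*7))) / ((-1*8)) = 5.33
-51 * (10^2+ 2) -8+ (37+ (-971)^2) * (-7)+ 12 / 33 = -72658912 / 11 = -6605355.64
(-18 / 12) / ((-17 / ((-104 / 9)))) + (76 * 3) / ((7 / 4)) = 46148 / 357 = 129.27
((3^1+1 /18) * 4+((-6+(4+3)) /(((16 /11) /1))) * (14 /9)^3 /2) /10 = 39413 /29160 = 1.35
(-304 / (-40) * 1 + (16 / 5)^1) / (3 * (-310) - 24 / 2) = -9 / 785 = -0.01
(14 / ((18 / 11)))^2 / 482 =5929 / 39042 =0.15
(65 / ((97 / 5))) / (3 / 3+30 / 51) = 5525 / 2619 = 2.11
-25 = -25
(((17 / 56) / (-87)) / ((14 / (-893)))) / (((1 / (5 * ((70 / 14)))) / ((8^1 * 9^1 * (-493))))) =-19355775 / 98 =-197507.91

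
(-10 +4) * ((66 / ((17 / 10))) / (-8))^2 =-81675 / 578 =-141.31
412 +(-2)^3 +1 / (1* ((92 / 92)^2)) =405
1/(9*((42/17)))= 0.04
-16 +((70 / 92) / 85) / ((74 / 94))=-462615 / 28934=-15.99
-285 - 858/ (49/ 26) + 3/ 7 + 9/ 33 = -398625/ 539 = -739.56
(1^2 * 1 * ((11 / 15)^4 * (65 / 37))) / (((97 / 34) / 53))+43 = 1905540941 / 36338625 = 52.44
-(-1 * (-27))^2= -729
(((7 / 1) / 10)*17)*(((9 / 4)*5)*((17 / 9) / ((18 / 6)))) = 2023 / 24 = 84.29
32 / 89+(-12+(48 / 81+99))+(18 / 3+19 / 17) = 3883696 / 40851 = 95.07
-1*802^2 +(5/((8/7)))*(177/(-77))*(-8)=-7074359/11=-643123.55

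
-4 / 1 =-4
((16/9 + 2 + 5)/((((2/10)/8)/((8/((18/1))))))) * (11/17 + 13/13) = 353920/1377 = 257.02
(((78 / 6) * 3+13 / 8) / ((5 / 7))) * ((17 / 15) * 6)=1547 / 4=386.75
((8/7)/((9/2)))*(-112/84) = -64/189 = -0.34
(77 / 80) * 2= 77 / 40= 1.92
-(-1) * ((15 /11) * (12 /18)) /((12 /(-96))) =-80 /11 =-7.27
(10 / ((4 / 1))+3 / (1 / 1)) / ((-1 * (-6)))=11 / 12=0.92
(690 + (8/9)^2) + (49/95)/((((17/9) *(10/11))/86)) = 468724583/654075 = 716.62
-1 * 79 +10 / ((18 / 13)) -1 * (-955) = 7949 / 9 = 883.22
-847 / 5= -169.40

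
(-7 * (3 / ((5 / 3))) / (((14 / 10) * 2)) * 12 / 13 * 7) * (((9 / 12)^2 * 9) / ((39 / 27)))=-137781 / 1352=-101.91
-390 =-390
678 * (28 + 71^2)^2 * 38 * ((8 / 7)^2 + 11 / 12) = 72102813990169 / 49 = 1471485999799.37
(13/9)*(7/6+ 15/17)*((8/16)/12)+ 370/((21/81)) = 220118699/154224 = 1427.27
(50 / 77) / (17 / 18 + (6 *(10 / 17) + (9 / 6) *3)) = 7650 / 105721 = 0.07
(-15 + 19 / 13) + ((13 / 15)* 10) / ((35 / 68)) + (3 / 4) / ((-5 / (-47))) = 56509 / 5460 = 10.35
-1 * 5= -5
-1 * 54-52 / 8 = -121 / 2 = -60.50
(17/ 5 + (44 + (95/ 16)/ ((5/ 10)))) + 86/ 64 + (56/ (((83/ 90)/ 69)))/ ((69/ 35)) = 29029017/ 13280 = 2185.92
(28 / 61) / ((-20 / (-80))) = 1.84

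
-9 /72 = -0.12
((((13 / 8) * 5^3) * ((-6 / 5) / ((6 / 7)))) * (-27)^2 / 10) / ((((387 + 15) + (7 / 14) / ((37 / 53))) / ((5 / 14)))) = -8766225 / 476816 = -18.38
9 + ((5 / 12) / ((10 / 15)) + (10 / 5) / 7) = 9.91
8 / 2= 4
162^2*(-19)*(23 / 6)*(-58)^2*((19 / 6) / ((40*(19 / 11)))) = -2947118823 / 10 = -294711882.30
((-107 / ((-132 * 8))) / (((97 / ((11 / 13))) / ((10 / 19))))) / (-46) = -535 / 52901472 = -0.00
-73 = -73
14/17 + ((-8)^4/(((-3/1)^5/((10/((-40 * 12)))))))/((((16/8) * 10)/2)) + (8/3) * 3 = 548926/61965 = 8.86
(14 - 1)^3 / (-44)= -2197 / 44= -49.93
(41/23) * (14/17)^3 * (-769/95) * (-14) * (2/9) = 2422436128/96614145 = 25.07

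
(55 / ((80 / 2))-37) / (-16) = 2.23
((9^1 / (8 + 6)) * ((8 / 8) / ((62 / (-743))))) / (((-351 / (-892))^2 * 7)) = -7.11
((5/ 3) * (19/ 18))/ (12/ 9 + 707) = 19/ 7650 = 0.00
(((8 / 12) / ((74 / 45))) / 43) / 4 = 15 / 6364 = 0.00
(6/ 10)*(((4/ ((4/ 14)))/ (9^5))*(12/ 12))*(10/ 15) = 28/ 295245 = 0.00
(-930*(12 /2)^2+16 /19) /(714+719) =-636104 /27227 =-23.36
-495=-495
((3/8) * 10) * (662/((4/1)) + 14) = 5385/8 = 673.12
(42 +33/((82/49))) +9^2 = 11703/82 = 142.72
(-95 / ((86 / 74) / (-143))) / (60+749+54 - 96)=38665 / 2537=15.24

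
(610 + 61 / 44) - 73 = 23689 / 44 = 538.39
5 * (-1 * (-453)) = 2265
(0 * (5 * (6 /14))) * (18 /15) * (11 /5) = 0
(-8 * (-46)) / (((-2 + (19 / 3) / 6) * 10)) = -3312 / 85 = -38.96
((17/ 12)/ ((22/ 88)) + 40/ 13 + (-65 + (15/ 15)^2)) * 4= -8620/ 39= -221.03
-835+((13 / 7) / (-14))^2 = -834.98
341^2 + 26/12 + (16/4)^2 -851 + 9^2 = 115529.17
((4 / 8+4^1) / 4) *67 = 603 / 8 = 75.38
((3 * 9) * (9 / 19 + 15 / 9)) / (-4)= -14.45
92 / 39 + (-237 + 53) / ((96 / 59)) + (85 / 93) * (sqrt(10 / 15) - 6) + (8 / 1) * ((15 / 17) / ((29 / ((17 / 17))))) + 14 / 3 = -88450425 / 794716 + 85 * sqrt(6) / 279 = -110.55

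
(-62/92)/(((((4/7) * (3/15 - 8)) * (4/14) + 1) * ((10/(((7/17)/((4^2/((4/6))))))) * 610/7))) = 74431/1534096320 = 0.00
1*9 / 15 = 3 / 5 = 0.60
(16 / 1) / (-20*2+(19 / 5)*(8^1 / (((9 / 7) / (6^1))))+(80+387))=240 / 8533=0.03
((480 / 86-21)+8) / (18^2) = -319 / 13932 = -0.02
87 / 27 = 29 / 9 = 3.22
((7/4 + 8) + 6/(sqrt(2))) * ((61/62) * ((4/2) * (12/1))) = 2196 * sqrt(2)/31 + 7137/31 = 330.41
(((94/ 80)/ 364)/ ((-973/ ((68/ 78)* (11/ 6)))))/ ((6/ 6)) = -8789/ 1657524960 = -0.00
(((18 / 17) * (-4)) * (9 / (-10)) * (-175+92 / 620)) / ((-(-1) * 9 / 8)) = -592.44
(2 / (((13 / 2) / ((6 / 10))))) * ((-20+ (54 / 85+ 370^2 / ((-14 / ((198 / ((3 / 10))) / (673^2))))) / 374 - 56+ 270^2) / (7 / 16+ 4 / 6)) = 12176.08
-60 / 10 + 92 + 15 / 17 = 1477 / 17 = 86.88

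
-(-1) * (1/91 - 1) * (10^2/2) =-4500/91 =-49.45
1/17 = 0.06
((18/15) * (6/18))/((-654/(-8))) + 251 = 410393/1635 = 251.00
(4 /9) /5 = 4 /45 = 0.09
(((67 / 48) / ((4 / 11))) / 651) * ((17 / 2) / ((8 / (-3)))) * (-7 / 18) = 12529 / 1714176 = 0.01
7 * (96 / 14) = 48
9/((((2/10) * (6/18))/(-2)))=-270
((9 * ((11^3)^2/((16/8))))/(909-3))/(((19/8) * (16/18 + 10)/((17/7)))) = 813146499/984067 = 826.31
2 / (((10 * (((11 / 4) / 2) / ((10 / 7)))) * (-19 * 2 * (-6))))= 4 / 4389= 0.00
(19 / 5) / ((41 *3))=19 / 615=0.03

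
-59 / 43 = -1.37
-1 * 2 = -2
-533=-533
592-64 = 528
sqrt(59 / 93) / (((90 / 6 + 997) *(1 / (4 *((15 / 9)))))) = 5 *sqrt(5487) / 70587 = 0.01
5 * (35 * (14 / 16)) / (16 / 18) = 11025 / 64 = 172.27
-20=-20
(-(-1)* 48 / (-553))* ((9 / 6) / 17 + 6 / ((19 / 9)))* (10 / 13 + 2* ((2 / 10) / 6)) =-2468472 / 11610235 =-0.21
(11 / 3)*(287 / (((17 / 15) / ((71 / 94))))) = 1120735 / 1598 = 701.34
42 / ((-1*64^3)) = -21 / 131072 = -0.00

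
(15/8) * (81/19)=1215/152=7.99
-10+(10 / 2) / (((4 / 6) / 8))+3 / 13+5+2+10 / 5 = 770 / 13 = 59.23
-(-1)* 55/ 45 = 11/ 9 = 1.22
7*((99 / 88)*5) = 315 / 8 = 39.38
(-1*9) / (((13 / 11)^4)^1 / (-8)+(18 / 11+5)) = -351384 / 249581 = -1.41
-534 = -534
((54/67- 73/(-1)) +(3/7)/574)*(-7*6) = -3099.88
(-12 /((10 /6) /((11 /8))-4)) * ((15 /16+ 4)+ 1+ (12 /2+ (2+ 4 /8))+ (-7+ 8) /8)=23067 /368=62.68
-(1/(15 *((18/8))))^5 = -1024/44840334375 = -0.00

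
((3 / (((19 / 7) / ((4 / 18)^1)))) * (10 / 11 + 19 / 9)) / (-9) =-4186 / 50787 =-0.08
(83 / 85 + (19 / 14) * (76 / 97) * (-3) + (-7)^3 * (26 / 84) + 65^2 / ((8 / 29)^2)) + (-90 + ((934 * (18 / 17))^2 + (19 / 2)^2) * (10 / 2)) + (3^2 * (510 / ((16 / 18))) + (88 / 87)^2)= 2353127836255373579 / 475287180480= 4950960.04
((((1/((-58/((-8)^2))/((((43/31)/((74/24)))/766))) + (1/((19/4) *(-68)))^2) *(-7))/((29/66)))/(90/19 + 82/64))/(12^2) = 261368952460/22268619549297687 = 0.00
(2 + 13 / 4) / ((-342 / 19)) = -7 / 24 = -0.29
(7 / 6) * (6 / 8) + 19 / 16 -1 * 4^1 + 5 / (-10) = -39 / 16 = -2.44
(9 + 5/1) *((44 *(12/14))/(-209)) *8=-384/19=-20.21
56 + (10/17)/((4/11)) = 1959/34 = 57.62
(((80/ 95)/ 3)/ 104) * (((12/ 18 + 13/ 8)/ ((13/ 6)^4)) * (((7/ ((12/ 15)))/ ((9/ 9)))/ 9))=1925/ 7054567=0.00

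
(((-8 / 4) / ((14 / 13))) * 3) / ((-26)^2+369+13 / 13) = -39 / 7322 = -0.01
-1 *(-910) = 910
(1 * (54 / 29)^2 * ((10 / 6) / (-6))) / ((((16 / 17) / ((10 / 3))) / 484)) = -1388475 / 841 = -1650.98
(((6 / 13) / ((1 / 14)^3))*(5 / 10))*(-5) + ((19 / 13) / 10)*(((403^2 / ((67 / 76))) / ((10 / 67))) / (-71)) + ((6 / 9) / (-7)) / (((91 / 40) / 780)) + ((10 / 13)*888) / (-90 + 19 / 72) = -84477517413 / 14698775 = -5747.25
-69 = -69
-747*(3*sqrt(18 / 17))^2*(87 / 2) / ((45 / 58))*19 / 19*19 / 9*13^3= -157344477966 / 85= -1851111505.48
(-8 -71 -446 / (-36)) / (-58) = 1199 / 1044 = 1.15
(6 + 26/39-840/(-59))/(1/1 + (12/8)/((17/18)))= 15725/1947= 8.08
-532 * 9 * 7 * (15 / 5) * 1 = -100548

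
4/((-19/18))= -72/19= -3.79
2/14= 0.14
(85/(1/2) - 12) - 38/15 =2332/15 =155.47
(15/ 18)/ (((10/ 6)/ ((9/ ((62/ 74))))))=333/ 62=5.37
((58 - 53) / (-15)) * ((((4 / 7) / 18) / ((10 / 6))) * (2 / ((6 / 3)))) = -2 / 315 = -0.01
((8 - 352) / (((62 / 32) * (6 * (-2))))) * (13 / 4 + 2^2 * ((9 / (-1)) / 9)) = -344 / 31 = -11.10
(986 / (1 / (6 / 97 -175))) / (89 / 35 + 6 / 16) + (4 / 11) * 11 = -4684484524 / 79249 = -59110.96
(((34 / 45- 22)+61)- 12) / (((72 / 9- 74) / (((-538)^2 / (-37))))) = 180757778 / 54945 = 3289.79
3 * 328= 984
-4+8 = 4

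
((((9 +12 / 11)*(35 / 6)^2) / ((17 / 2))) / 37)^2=1500625 / 1258884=1.19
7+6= 13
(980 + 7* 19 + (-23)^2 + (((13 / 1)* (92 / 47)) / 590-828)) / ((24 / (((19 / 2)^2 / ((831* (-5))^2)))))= 339541799 / 1914925653000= 0.00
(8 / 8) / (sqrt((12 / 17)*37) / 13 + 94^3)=596566958 / 495498970243361 - 13*sqrt(1887) / 990997940486722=0.00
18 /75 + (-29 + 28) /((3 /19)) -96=-7657 /75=-102.09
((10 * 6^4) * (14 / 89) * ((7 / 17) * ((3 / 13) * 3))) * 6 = 68584320 / 19669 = 3486.92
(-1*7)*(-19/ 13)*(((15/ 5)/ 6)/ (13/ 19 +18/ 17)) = 42959/ 14638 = 2.93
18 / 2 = 9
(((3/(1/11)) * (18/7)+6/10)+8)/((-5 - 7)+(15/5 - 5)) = -3271/490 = -6.68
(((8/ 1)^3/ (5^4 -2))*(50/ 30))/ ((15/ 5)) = 2560/ 5607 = 0.46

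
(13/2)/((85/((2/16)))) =13/1360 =0.01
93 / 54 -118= -2093 / 18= -116.28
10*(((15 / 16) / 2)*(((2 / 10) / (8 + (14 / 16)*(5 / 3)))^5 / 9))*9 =1492992 / 75342373738375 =0.00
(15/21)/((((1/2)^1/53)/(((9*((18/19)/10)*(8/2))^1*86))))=22207.40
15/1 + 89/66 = 1079/66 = 16.35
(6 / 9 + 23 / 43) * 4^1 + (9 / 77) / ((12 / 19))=198313 / 39732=4.99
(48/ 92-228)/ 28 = -1308/ 161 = -8.12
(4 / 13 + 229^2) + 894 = 693359 / 13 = 53335.31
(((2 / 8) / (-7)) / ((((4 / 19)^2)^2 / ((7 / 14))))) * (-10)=651605 / 7168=90.90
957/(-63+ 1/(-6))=-5742/379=-15.15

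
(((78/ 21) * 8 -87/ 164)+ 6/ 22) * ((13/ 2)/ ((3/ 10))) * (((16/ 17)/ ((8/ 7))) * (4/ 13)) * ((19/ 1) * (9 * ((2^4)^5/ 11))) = 13078018129920/ 4961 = 2636165718.59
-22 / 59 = -0.37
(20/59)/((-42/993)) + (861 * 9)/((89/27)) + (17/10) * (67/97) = 83572939953/35654290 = 2343.98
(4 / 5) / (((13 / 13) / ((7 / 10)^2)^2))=2401 / 12500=0.19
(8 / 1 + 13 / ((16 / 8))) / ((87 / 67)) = 67 / 6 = 11.17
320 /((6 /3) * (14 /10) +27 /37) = 59200 /653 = 90.66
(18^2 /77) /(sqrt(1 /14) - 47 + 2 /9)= -2455272 /27294223 - 26244 * sqrt(14) /191059561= -0.09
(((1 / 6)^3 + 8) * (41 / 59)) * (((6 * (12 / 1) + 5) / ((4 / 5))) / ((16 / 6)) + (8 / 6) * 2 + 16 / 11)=3010443163 / 13457664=223.70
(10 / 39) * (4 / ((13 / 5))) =200 / 507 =0.39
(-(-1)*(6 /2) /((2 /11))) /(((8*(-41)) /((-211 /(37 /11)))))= 76593 /24272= 3.16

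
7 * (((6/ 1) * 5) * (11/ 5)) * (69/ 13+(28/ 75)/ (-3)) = 2334794/ 975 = 2394.66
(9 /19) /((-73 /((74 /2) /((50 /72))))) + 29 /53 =370211 /1837775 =0.20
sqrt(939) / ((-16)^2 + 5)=sqrt(939) / 261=0.12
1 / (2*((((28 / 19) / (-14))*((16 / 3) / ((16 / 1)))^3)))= -513 / 4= -128.25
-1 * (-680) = 680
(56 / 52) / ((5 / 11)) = 154 / 65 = 2.37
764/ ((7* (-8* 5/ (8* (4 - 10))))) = 4584/ 35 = 130.97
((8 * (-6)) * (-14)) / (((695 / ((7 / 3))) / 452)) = 708736 / 695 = 1019.76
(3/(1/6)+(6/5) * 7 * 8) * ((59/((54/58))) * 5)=242962/9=26995.78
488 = 488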